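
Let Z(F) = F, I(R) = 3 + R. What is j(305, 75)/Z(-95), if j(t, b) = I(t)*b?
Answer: -4620/19 ≈ -243.16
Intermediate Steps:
j(t, b) = b*(3 + t) (j(t, b) = (3 + t)*b = b*(3 + t))
j(305, 75)/Z(-95) = (75*(3 + 305))/(-95) = (75*308)*(-1/95) = 23100*(-1/95) = -4620/19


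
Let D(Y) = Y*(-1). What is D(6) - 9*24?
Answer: -222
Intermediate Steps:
D(Y) = -Y
D(6) - 9*24 = -1*6 - 9*24 = -6 - 216 = -222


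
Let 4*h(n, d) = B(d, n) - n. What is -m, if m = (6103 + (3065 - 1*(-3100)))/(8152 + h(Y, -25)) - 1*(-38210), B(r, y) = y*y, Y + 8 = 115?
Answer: -839689286/21975 ≈ -38211.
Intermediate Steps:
Y = 107 (Y = -8 + 115 = 107)
B(r, y) = y²
h(n, d) = -n/4 + n²/4 (h(n, d) = (n² - n)/4 = -n/4 + n²/4)
m = 839689286/21975 (m = (6103 + (3065 - 1*(-3100)))/(8152 + (¼)*107*(-1 + 107)) - 1*(-38210) = (6103 + (3065 + 3100))/(8152 + (¼)*107*106) + 38210 = (6103 + 6165)/(8152 + 5671/2) + 38210 = 12268/(21975/2) + 38210 = 12268*(2/21975) + 38210 = 24536/21975 + 38210 = 839689286/21975 ≈ 38211.)
-m = -1*839689286/21975 = -839689286/21975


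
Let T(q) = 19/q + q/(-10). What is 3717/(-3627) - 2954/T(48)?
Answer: 40753477/60853 ≈ 669.70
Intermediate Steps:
T(q) = 19/q - q/10 (T(q) = 19/q + q*(-⅒) = 19/q - q/10)
3717/(-3627) - 2954/T(48) = 3717/(-3627) - 2954/(19/48 - ⅒*48) = 3717*(-1/3627) - 2954/(19*(1/48) - 24/5) = -413/403 - 2954/(19/48 - 24/5) = -413/403 - 2954/(-1057/240) = -413/403 - 2954*(-240/1057) = -413/403 + 101280/151 = 40753477/60853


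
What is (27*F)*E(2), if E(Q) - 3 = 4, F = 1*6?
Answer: 1134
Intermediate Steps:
F = 6
E(Q) = 7 (E(Q) = 3 + 4 = 7)
(27*F)*E(2) = (27*6)*7 = 162*7 = 1134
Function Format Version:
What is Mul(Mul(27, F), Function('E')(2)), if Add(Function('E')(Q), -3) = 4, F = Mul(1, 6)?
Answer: 1134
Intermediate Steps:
F = 6
Function('E')(Q) = 7 (Function('E')(Q) = Add(3, 4) = 7)
Mul(Mul(27, F), Function('E')(2)) = Mul(Mul(27, 6), 7) = Mul(162, 7) = 1134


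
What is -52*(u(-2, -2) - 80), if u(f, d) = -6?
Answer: 4472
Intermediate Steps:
-52*(u(-2, -2) - 80) = -52*(-6 - 80) = -52*(-86) = 4472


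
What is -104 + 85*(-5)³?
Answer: -10729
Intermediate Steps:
-104 + 85*(-5)³ = -104 + 85*(-125) = -104 - 10625 = -10729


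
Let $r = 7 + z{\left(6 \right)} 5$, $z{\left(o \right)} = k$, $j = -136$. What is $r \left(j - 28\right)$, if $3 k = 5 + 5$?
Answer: $- \frac{11644}{3} \approx -3881.3$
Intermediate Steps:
$k = \frac{10}{3}$ ($k = \frac{5 + 5}{3} = \frac{1}{3} \cdot 10 = \frac{10}{3} \approx 3.3333$)
$z{\left(o \right)} = \frac{10}{3}$
$r = \frac{71}{3}$ ($r = 7 + \frac{10}{3} \cdot 5 = 7 + \frac{50}{3} = \frac{71}{3} \approx 23.667$)
$r \left(j - 28\right) = \frac{71 \left(-136 - 28\right)}{3} = \frac{71}{3} \left(-164\right) = - \frac{11644}{3}$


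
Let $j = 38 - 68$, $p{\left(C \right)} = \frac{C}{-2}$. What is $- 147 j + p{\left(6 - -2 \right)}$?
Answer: $4406$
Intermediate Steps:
$p{\left(C \right)} = - \frac{C}{2}$ ($p{\left(C \right)} = C \left(- \frac{1}{2}\right) = - \frac{C}{2}$)
$j = -30$
$- 147 j + p{\left(6 - -2 \right)} = \left(-147\right) \left(-30\right) - \frac{6 - -2}{2} = 4410 - \frac{6 + 2}{2} = 4410 - 4 = 4406$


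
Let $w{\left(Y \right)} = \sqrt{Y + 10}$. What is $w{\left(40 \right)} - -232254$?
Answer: $232254 + 5 \sqrt{2} \approx 2.3226 \cdot 10^{5}$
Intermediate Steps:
$w{\left(Y \right)} = \sqrt{10 + Y}$
$w{\left(40 \right)} - -232254 = \sqrt{10 + 40} - -232254 = \sqrt{50} + 232254 = 5 \sqrt{2} + 232254 = 232254 + 5 \sqrt{2}$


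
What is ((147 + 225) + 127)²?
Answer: 249001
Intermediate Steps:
((147 + 225) + 127)² = (372 + 127)² = 499² = 249001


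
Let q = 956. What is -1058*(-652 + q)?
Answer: -321632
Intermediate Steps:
-1058*(-652 + q) = -1058*(-652 + 956) = -1058*304 = -321632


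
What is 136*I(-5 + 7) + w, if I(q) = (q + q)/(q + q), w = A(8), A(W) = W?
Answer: 144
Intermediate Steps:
w = 8
I(q) = 1 (I(q) = (2*q)/((2*q)) = (2*q)*(1/(2*q)) = 1)
136*I(-5 + 7) + w = 136*1 + 8 = 136 + 8 = 144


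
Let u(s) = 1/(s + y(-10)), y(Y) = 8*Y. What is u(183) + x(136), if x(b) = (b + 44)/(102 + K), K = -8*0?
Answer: 3107/1751 ≈ 1.7744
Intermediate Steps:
K = 0
x(b) = 22/51 + b/102 (x(b) = (b + 44)/(102 + 0) = (44 + b)/102 = (44 + b)*(1/102) = 22/51 + b/102)
u(s) = 1/(-80 + s) (u(s) = 1/(s + 8*(-10)) = 1/(s - 80) = 1/(-80 + s))
u(183) + x(136) = 1/(-80 + 183) + (22/51 + (1/102)*136) = 1/103 + (22/51 + 4/3) = 1/103 + 30/17 = 3107/1751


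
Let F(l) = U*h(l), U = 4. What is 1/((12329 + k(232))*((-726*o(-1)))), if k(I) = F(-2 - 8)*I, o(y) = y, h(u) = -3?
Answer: 1/6929670 ≈ 1.4431e-7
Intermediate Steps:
F(l) = -12 (F(l) = 4*(-3) = -12)
k(I) = -12*I
1/((12329 + k(232))*((-726*o(-1)))) = 1/((12329 - 12*232)*((-726*(-1)))) = 1/((12329 - 2784)*726) = (1/726)/9545 = (1/9545)*(1/726) = 1/6929670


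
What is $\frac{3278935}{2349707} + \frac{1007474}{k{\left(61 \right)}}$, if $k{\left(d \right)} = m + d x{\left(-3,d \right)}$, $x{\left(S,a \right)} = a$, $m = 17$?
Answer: $\frac{1189762684574}{4391602383} \approx 270.92$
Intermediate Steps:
$k{\left(d \right)} = 17 + d^{2}$ ($k{\left(d \right)} = 17 + d d = 17 + d^{2}$)
$\frac{3278935}{2349707} + \frac{1007474}{k{\left(61 \right)}} = \frac{3278935}{2349707} + \frac{1007474}{17 + 61^{2}} = 3278935 \cdot \frac{1}{2349707} + \frac{1007474}{17 + 3721} = \frac{3278935}{2349707} + \frac{1007474}{3738} = \frac{3278935}{2349707} + 1007474 \cdot \frac{1}{3738} = \frac{3278935}{2349707} + \frac{503737}{1869} = \frac{1189762684574}{4391602383}$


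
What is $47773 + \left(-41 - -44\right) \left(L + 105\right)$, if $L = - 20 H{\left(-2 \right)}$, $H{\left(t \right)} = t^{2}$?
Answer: $47848$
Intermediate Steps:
$L = -80$ ($L = - 20 \left(-2\right)^{2} = \left(-20\right) 4 = -80$)
$47773 + \left(-41 - -44\right) \left(L + 105\right) = 47773 + \left(-41 - -44\right) \left(-80 + 105\right) = 47773 + \left(-41 + 44\right) 25 = 47773 + 3 \cdot 25 = 47773 + 75 = 47848$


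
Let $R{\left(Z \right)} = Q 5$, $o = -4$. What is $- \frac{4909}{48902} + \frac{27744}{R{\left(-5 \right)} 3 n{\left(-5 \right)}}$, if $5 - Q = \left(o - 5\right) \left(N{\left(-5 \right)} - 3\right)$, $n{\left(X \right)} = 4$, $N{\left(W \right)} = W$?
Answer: $- \frac{114705939}{16382170} \approx -7.0019$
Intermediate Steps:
$Q = -67$ ($Q = 5 - \left(-4 - 5\right) \left(-5 - 3\right) = 5 - \left(-9\right) \left(-8\right) = 5 - 72 = -67$)
$R{\left(Z \right)} = -335$ ($R{\left(Z \right)} = \left(-67\right) 5 = -335$)
$- \frac{4909}{48902} + \frac{27744}{R{\left(-5 \right)} 3 n{\left(-5 \right)}} = - \frac{4909}{48902} + \frac{27744}{\left(-335\right) 3 \cdot 4} = \left(-4909\right) \frac{1}{48902} + \frac{27744}{\left(-1005\right) 4} = - \frac{4909}{48902} + \frac{27744}{-4020} = - \frac{4909}{48902} + 27744 \left(- \frac{1}{4020}\right) = - \frac{4909}{48902} - \frac{2312}{335} = - \frac{114705939}{16382170}$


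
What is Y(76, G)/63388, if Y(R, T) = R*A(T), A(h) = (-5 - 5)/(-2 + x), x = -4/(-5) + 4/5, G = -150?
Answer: 475/15847 ≈ 0.029974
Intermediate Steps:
x = 8/5 (x = -4*(-⅕) + 4*(⅕) = ⅘ + ⅘ = 8/5 ≈ 1.6000)
A(h) = 25 (A(h) = (-5 - 5)/(-2 + 8/5) = -10/(-⅖) = -10*(-5/2) = 25)
Y(R, T) = 25*R (Y(R, T) = R*25 = 25*R)
Y(76, G)/63388 = (25*76)/63388 = 1900*(1/63388) = 475/15847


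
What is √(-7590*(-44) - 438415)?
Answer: I*√104455 ≈ 323.19*I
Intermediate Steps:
√(-7590*(-44) - 438415) = √(333960 - 438415) = √(-104455) = I*√104455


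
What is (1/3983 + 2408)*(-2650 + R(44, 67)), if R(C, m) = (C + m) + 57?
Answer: -23805023330/3983 ≈ -5.9767e+6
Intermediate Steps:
R(C, m) = 57 + C + m
(1/3983 + 2408)*(-2650 + R(44, 67)) = (1/3983 + 2408)*(-2650 + (57 + 44 + 67)) = (1/3983 + 2408)*(-2650 + 168) = (9591065/3983)*(-2482) = -23805023330/3983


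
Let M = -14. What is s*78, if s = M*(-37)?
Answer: 40404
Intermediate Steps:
s = 518 (s = -14*(-37) = 518)
s*78 = 518*78 = 40404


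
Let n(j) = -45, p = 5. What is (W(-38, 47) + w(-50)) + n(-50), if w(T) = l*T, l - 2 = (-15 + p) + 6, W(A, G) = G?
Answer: 102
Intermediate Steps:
l = -2 (l = 2 + ((-15 + 5) + 6) = 2 + (-10 + 6) = 2 - 4 = -2)
w(T) = -2*T
(W(-38, 47) + w(-50)) + n(-50) = (47 - 2*(-50)) - 45 = (47 + 100) - 45 = 147 - 45 = 102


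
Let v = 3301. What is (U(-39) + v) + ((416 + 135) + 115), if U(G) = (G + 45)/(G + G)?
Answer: 51570/13 ≈ 3966.9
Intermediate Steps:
U(G) = (45 + G)/(2*G) (U(G) = (45 + G)/((2*G)) = (45 + G)*(1/(2*G)) = (45 + G)/(2*G))
(U(-39) + v) + ((416 + 135) + 115) = ((½)*(45 - 39)/(-39) + 3301) + ((416 + 135) + 115) = ((½)*(-1/39)*6 + 3301) + (551 + 115) = (-1/13 + 3301) + 666 = 42912/13 + 666 = 51570/13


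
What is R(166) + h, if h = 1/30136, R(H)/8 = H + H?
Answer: 80041217/30136 ≈ 2656.0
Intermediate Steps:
R(H) = 16*H (R(H) = 8*(H + H) = 8*(2*H) = 16*H)
h = 1/30136 ≈ 3.3183e-5
R(166) + h = 16*166 + 1/30136 = 2656 + 1/30136 = 80041217/30136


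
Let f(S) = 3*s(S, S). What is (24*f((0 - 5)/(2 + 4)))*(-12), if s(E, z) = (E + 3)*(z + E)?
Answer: 3120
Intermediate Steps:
s(E, z) = (3 + E)*(E + z)
f(S) = 6*S² + 18*S (f(S) = 3*(S² + 3*S + 3*S + S*S) = 3*(S² + 3*S + 3*S + S²) = 3*(2*S² + 6*S) = 6*S² + 18*S)
(24*f((0 - 5)/(2 + 4)))*(-12) = (24*(6*((0 - 5)/(2 + 4))*(3 + (0 - 5)/(2 + 4))))*(-12) = (24*(6*(-5/6)*(3 - 5/6)))*(-12) = (24*(6*(-5*⅙)*(3 - 5*⅙)))*(-12) = (24*(6*(-⅚)*(3 - ⅚)))*(-12) = (24*(6*(-⅚)*(13/6)))*(-12) = (24*(-65/6))*(-12) = -260*(-12) = 3120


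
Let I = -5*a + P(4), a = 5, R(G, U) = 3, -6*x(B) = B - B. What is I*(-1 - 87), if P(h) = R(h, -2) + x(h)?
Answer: 1936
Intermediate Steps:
x(B) = 0 (x(B) = -(B - B)/6 = -⅙*0 = 0)
P(h) = 3 (P(h) = 3 + 0 = 3)
I = -22 (I = -5*5 + 3 = -25 + 3 = -22)
I*(-1 - 87) = -22*(-1 - 87) = -22*(-88) = 1936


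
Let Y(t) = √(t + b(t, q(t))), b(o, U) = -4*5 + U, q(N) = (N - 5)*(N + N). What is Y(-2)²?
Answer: 6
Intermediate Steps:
q(N) = 2*N*(-5 + N) (q(N) = (-5 + N)*(2*N) = 2*N*(-5 + N))
b(o, U) = -20 + U
Y(t) = √(-20 + t + 2*t*(-5 + t)) (Y(t) = √(t + (-20 + 2*t*(-5 + t))) = √(-20 + t + 2*t*(-5 + t)))
Y(-2)² = (√(-20 - 2 + 2*(-2)*(-5 - 2)))² = (√(-20 - 2 + 2*(-2)*(-7)))² = (√(-20 - 2 + 28))² = (√6)² = 6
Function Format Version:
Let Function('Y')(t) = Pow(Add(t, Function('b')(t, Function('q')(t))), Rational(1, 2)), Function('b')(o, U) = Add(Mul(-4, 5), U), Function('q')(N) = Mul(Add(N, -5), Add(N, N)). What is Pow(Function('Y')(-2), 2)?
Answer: 6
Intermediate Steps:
Function('q')(N) = Mul(2, N, Add(-5, N)) (Function('q')(N) = Mul(Add(-5, N), Mul(2, N)) = Mul(2, N, Add(-5, N)))
Function('b')(o, U) = Add(-20, U)
Function('Y')(t) = Pow(Add(-20, t, Mul(2, t, Add(-5, t))), Rational(1, 2)) (Function('Y')(t) = Pow(Add(t, Add(-20, Mul(2, t, Add(-5, t)))), Rational(1, 2)) = Pow(Add(-20, t, Mul(2, t, Add(-5, t))), Rational(1, 2)))
Pow(Function('Y')(-2), 2) = Pow(Pow(Add(-20, -2, Mul(2, -2, Add(-5, -2))), Rational(1, 2)), 2) = Pow(Pow(Add(-20, -2, Mul(2, -2, -7)), Rational(1, 2)), 2) = Pow(Pow(Add(-20, -2, 28), Rational(1, 2)), 2) = Pow(Pow(6, Rational(1, 2)), 2) = 6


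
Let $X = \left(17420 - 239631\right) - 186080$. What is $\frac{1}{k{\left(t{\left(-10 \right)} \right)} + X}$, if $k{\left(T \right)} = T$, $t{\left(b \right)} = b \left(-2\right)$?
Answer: $- \frac{1}{408271} \approx -2.4494 \cdot 10^{-6}$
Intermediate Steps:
$t{\left(b \right)} = - 2 b$
$X = -408291$ ($X = -222211 - 186080 = -408291$)
$\frac{1}{k{\left(t{\left(-10 \right)} \right)} + X} = \frac{1}{\left(-2\right) \left(-10\right) - 408291} = \frac{1}{20 - 408291} = \frac{1}{-408271} = - \frac{1}{408271}$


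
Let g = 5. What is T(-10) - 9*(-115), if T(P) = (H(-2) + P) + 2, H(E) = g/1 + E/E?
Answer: 1033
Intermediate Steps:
H(E) = 6 (H(E) = 5/1 + E/E = 5*1 + 1 = 5 + 1 = 6)
T(P) = 8 + P (T(P) = (6 + P) + 2 = 8 + P)
T(-10) - 9*(-115) = (8 - 10) - 9*(-115) = -2 + 1035 = 1033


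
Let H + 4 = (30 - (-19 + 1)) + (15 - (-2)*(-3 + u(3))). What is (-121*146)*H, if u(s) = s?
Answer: -1042294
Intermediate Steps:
H = 59 (H = -4 + ((30 - (-19 + 1)) + (15 - (-2)*(-3 + 3))) = -4 + ((30 - 1*(-18)) + (15 - (-2)*0)) = -4 + ((30 + 18) + (15 - 1*0)) = -4 + (48 + (15 + 0)) = -4 + (48 + 15) = -4 + 63 = 59)
(-121*146)*H = -121*146*59 = -17666*59 = -1042294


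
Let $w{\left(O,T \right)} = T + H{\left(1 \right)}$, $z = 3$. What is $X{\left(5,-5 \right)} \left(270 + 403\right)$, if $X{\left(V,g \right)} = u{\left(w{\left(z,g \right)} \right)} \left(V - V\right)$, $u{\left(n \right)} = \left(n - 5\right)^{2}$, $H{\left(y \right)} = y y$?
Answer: $0$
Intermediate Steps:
$H{\left(y \right)} = y^{2}$
$w{\left(O,T \right)} = 1 + T$ ($w{\left(O,T \right)} = T + 1^{2} = T + 1 = 1 + T$)
$u{\left(n \right)} = \left(-5 + n\right)^{2}$
$X{\left(V,g \right)} = 0$ ($X{\left(V,g \right)} = \left(-5 + \left(1 + g\right)\right)^{2} \left(V - V\right) = \left(-4 + g\right)^{2} \cdot 0 = 0$)
$X{\left(5,-5 \right)} \left(270 + 403\right) = 0 \left(270 + 403\right) = 0 \cdot 673 = 0$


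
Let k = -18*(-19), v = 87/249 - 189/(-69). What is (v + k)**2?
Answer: 433983183076/3644281 ≈ 1.1909e+5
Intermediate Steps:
v = 5896/1909 (v = 87*(1/249) - 189*(-1/69) = 29/83 + 63/23 = 5896/1909 ≈ 3.0885)
k = 342
(v + k)**2 = (5896/1909 + 342)**2 = (658774/1909)**2 = 433983183076/3644281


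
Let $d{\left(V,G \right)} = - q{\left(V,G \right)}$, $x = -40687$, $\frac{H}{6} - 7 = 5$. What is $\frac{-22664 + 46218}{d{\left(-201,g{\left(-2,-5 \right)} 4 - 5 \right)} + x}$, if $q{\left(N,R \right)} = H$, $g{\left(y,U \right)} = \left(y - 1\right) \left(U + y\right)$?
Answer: $- \frac{23554}{40759} \approx -0.57788$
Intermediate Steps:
$H = 72$ ($H = 42 + 6 \cdot 5 = 42 + 30 = 72$)
$g{\left(y,U \right)} = \left(-1 + y\right) \left(U + y\right)$
$q{\left(N,R \right)} = 72$
$d{\left(V,G \right)} = -72$ ($d{\left(V,G \right)} = \left(-1\right) 72 = -72$)
$\frac{-22664 + 46218}{d{\left(-201,g{\left(-2,-5 \right)} 4 - 5 \right)} + x} = \frac{-22664 + 46218}{-72 - 40687} = \frac{23554}{-40759} = 23554 \left(- \frac{1}{40759}\right) = - \frac{23554}{40759}$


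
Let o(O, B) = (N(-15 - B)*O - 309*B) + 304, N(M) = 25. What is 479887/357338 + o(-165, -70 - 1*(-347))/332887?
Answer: 2095034817/1950052046 ≈ 1.0743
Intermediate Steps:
o(O, B) = 304 - 309*B + 25*O (o(O, B) = (25*O - 309*B) + 304 = (-309*B + 25*O) + 304 = 304 - 309*B + 25*O)
479887/357338 + o(-165, -70 - 1*(-347))/332887 = 479887/357338 + (304 - 309*(-70 - 1*(-347)) + 25*(-165))/332887 = 479887*(1/357338) + (304 - 309*(-70 + 347) - 4125)*(1/332887) = 7867/5858 + (304 - 309*277 - 4125)*(1/332887) = 7867/5858 + (304 - 85593 - 4125)*(1/332887) = 7867/5858 - 89414*1/332887 = 7867/5858 - 89414/332887 = 2095034817/1950052046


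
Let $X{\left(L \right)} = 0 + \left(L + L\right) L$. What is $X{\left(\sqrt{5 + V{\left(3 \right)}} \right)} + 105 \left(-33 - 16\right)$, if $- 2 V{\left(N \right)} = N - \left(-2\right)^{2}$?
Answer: $-5134$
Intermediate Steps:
$V{\left(N \right)} = 2 - \frac{N}{2}$ ($V{\left(N \right)} = - \frac{N - \left(-2\right)^{2}}{2} = - \frac{N - 4}{2} = - \frac{-4 + N}{2} = 2 - \frac{N}{2}$)
$X{\left(L \right)} = 2 L^{2}$ ($X{\left(L \right)} = 0 + 2 L L = 0 + 2 L^{2} = 2 L^{2}$)
$X{\left(\sqrt{5 + V{\left(3 \right)}} \right)} + 105 \left(-33 - 16\right) = 2 \left(\sqrt{5 + \left(2 - \frac{3}{2}\right)}\right)^{2} + 105 \left(-33 - 16\right) = 2 \left(\sqrt{5 + \frac{1}{2}}\right)^{2} + 105 \left(-49\right) = 2 \left(\sqrt{\frac{11}{2}}\right)^{2} - 5145 = 2 \left(\frac{\sqrt{22}}{2}\right)^{2} - 5145 = 2 \cdot \frac{11}{2} - 5145 = 11 - 5145 = -5134$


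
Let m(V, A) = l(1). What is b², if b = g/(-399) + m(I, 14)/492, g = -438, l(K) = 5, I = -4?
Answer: 5255815009/4281870096 ≈ 1.2275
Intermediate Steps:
m(V, A) = 5
b = 72497/65436 (b = -438/(-399) + 5/492 = -438*(-1/399) + 5*(1/492) = 146/133 + 5/492 = 72497/65436 ≈ 1.1079)
b² = (72497/65436)² = 5255815009/4281870096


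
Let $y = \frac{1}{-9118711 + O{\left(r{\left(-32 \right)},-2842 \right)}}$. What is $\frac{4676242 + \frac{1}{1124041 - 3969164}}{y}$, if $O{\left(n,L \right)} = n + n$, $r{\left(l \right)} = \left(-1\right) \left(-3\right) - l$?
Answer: $- \frac{121318810256712307365}{2845123} \approx -4.2641 \cdot 10^{13}$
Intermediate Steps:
$r{\left(l \right)} = 3 - l$
$O{\left(n,L \right)} = 2 n$
$y = - \frac{1}{9118641}$ ($y = \frac{1}{-9118711 + 2 \left(3 - -32\right)} = \frac{1}{-9118711 + 2 \left(3 + 32\right)} = \frac{1}{-9118711 + 2 \cdot 35} = \frac{1}{-9118711 + 70} = \frac{1}{-9118641} = - \frac{1}{9118641} \approx -1.0967 \cdot 10^{-7}$)
$\frac{4676242 + \frac{1}{1124041 - 3969164}}{y} = \frac{4676242 + \frac{1}{1124041 - 3969164}}{- \frac{1}{9118641}} = \left(4676242 + \frac{1}{-2845123}\right) \left(-9118641\right) = \left(4676242 - \frac{1}{2845123}\right) \left(-9118641\right) = \frac{13304483667765}{2845123} \left(-9118641\right) = - \frac{121318810256712307365}{2845123}$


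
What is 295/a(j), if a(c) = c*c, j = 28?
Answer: 295/784 ≈ 0.37628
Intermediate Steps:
a(c) = c²
295/a(j) = 295/(28²) = 295/784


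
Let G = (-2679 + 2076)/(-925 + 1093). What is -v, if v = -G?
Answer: -201/56 ≈ -3.5893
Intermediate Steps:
G = -201/56 (G = -603/168 = -603*1/168 = -201/56 ≈ -3.5893)
v = 201/56 (v = -1*(-201/56) = 201/56 ≈ 3.5893)
-v = -1*201/56 = -201/56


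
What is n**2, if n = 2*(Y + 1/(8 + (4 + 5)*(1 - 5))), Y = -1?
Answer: 841/196 ≈ 4.2908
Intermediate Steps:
n = -29/14 (n = 2*(-1 + 1/(8 + (4 + 5)*(1 - 5))) = 2*(-1 + 1/(8 + 9*(-4))) = 2*(-1 + 1/(8 - 36)) = 2*(-1 + 1/(-28)) = 2*(-1 - 1/28) = 2*(-29/28) = -29/14 ≈ -2.0714)
n**2 = (-29/14)**2 = 841/196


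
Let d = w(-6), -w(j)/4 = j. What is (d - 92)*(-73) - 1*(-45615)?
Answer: 50579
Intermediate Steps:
w(j) = -4*j
d = 24 (d = -4*(-6) = 24)
(d - 92)*(-73) - 1*(-45615) = (24 - 92)*(-73) - 1*(-45615) = -68*(-73) + 45615 = 4964 + 45615 = 50579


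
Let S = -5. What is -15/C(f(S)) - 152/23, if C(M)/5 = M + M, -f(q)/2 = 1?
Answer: -539/92 ≈ -5.8587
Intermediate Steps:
f(q) = -2 (f(q) = -2*1 = -2)
C(M) = 10*M (C(M) = 5*(M + M) = 5*(2*M) = 10*M)
-15/C(f(S)) - 152/23 = -15/(10*(-2)) - 152/23 = -15/(-20) - 152*1/23 = -15*(-1/20) - 152/23 = 3/4 - 152/23 = -539/92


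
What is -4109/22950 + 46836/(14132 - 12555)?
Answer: 1068406307/36192150 ≈ 29.520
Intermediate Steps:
-4109/22950 + 46836/(14132 - 12555) = -4109*1/22950 + 46836/1577 = -4109/22950 + 46836*(1/1577) = -4109/22950 + 46836/1577 = 1068406307/36192150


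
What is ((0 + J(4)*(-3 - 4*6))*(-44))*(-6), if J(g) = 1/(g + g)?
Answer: -891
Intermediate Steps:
J(g) = 1/(2*g)
((0 + J(4)*(-3 - 4*6))*(-44))*(-6) = ((0 + ((½)/4)*(-3 - 4*6))*(-44))*(-6) = ((0 + ((½)*(¼))*(-3 - 24))*(-44))*(-6) = ((0 + (⅛)*(-27))*(-44))*(-6) = ((0 - 27/8)*(-44))*(-6) = -27/8*(-44)*(-6) = (297/2)*(-6) = -891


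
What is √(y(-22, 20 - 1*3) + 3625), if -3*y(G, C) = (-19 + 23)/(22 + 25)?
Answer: √72068061/141 ≈ 60.208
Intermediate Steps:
y(G, C) = -4/141 (y(G, C) = -(-19 + 23)/(3*(22 + 25)) = -4/(3*47) = -⅓*4/47 = -4/141)
√(y(-22, 20 - 1*3) + 3625) = √(-4/141 + 3625) = √(511121/141) = √72068061/141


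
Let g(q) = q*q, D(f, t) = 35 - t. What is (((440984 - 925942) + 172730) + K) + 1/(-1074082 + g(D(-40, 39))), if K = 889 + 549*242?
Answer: -191700373747/1074066 ≈ -1.7848e+5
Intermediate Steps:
g(q) = q**2
K = 133747 (K = 889 + 132858 = 133747)
(((440984 - 925942) + 172730) + K) + 1/(-1074082 + g(D(-40, 39))) = (((440984 - 925942) + 172730) + 133747) + 1/(-1074082 + (35 - 1*39)**2) = ((-484958 + 172730) + 133747) + 1/(-1074082 + (35 - 39)**2) = (-312228 + 133747) + 1/(-1074082 + (-4)**2) = -178481 + 1/(-1074082 + 16) = -178481 + 1/(-1074066) = -178481 - 1/1074066 = -191700373747/1074066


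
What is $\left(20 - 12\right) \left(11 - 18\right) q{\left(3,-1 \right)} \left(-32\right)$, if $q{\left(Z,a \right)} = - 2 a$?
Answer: $3584$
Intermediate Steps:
$\left(20 - 12\right) \left(11 - 18\right) q{\left(3,-1 \right)} \left(-32\right) = \left(20 - 12\right) \left(11 - 18\right) \left(\left(-2\right) \left(-1\right)\right) \left(-32\right) = 8 \left(-7\right) 2 \left(-32\right) = \left(-56\right) 2 \left(-32\right) = \left(-112\right) \left(-32\right) = 3584$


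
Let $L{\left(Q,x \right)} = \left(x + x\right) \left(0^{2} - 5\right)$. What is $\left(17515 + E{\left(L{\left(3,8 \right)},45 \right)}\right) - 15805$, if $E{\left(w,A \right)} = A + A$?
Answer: $1800$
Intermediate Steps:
$L{\left(Q,x \right)} = - 10 x$ ($L{\left(Q,x \right)} = 2 x \left(0 - 5\right) = 2 x \left(-5\right) = - 10 x$)
$E{\left(w,A \right)} = 2 A$
$\left(17515 + E{\left(L{\left(3,8 \right)},45 \right)}\right) - 15805 = \left(17515 + 2 \cdot 45\right) - 15805 = \left(17515 + 90\right) - 15805 = 17605 - 15805 = 1800$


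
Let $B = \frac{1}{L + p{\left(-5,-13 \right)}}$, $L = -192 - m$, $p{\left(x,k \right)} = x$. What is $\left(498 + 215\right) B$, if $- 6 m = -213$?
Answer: $- \frac{46}{15} \approx -3.0667$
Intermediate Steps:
$m = \frac{71}{2}$ ($m = \left(- \frac{1}{6}\right) \left(-213\right) = \frac{71}{2} \approx 35.5$)
$L = - \frac{455}{2}$ ($L = -192 - \frac{71}{2} = - \frac{455}{2} \approx -227.5$)
$B = - \frac{2}{465}$ ($B = \frac{1}{- \frac{455}{2} - 5} = \frac{1}{- \frac{465}{2}} = - \frac{2}{465} \approx -0.0043011$)
$\left(498 + 215\right) B = \left(498 + 215\right) \left(- \frac{2}{465}\right) = 713 \left(- \frac{2}{465}\right) = - \frac{46}{15}$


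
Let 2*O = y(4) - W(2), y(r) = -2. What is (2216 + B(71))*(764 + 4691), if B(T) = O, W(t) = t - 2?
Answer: 12082825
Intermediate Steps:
W(t) = -2 + t
O = -1 (O = (-2 - (-2 + 2))/2 = (-2 - 1*0)/2 = (-2 + 0)/2 = (½)*(-2) = -1)
B(T) = -1
(2216 + B(71))*(764 + 4691) = (2216 - 1)*(764 + 4691) = 2215*5455 = 12082825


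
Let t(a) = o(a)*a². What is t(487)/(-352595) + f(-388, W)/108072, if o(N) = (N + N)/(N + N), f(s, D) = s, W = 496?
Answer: -6442033757/9526411710 ≈ -0.67623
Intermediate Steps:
o(N) = 1 (o(N) = (2*N)/((2*N)) = (2*N)*(1/(2*N)) = 1)
t(a) = a² (t(a) = 1*a² = a²)
t(487)/(-352595) + f(-388, W)/108072 = 487²/(-352595) - 388/108072 = 237169*(-1/352595) - 388*1/108072 = -237169/352595 - 97/27018 = -6442033757/9526411710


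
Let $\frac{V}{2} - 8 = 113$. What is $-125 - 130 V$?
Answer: $-31585$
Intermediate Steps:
$V = 242$ ($V = 16 + 2 \cdot 113 = 16 + 226 = 242$)
$-125 - 130 V = -125 - 31460 = -31585$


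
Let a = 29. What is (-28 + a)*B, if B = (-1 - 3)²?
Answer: 16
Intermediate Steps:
B = 16 (B = (-4)² = 16)
(-28 + a)*B = (-28 + 29)*16 = 1*16 = 16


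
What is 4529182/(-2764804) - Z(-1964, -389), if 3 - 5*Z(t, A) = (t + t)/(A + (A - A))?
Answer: -4419681/20216330 ≈ -0.21862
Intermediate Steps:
Z(t, A) = ⅗ - 2*t/(5*A) (Z(t, A) = ⅗ - (t + t)/(5*(A + (A - A))) = ⅗ - 2*t/(5*(A + 0)) = ⅗ - 2*t/(5*A))
4529182/(-2764804) - Z(-1964, -389) = 4529182/(-2764804) - (-2*(-1964) + 3*(-389))/(5*(-389)) = 4529182*(-1/2764804) - (-1)*(3928 - 1167)/(5*389) = -17027/10394 - (-1)*2761/(5*389) = -17027/10394 - 1*(-2761/1945) = -17027/10394 + 2761/1945 = -4419681/20216330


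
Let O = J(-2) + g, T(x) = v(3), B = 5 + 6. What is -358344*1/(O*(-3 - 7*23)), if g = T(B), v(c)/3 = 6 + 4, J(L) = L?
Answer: 6399/82 ≈ 78.037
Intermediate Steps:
B = 11
v(c) = 30 (v(c) = 3*(6 + 4) = 3*10 = 30)
T(x) = 30
g = 30
O = 28 (O = -2 + 30 = 28)
-358344*1/(O*(-3 - 7*23)) = -358344*1/(28*(-3 - 7*23)) = -358344*1/(28*(-3 - 161)) = -358344/(28*(-164)) = -358344/(-4592) = -358344*(-1/4592) = 6399/82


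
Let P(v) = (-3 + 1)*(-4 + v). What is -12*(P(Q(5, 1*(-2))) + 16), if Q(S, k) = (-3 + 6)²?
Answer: -72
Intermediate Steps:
Q(S, k) = 9 (Q(S, k) = 3² = 9)
P(v) = 8 - 2*v (P(v) = -2*(-4 + v) = 8 - 2*v)
-12*(P(Q(5, 1*(-2))) + 16) = -12*((8 - 2*9) + 16) = -12*((8 - 18) + 16) = -12*(-10 + 16) = -12*6 = -72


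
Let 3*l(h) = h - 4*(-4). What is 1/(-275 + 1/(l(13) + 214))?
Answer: -671/184522 ≈ -0.0036364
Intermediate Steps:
l(h) = 16/3 + h/3 (l(h) = (h - 4*(-4))/3 = (h + 16)/3 = (16 + h)/3 = 16/3 + h/3)
1/(-275 + 1/(l(13) + 214)) = 1/(-275 + 1/((16/3 + (1/3)*13) + 214)) = 1/(-275 + 1/((16/3 + 13/3) + 214)) = 1/(-275 + 1/(29/3 + 214)) = 1/(-275 + 1/(671/3)) = 1/(-275 + 3/671) = 1/(-184522/671) = -671/184522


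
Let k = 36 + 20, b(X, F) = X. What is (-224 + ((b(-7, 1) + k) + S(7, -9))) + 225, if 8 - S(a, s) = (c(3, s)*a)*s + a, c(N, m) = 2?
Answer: 177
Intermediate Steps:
S(a, s) = 8 - a - 2*a*s (S(a, s) = 8 - ((2*a)*s + a) = 8 - (2*a*s + a) = 8 - (a + 2*a*s) = 8 + (-a - 2*a*s) = 8 - a - 2*a*s)
k = 56
(-224 + ((b(-7, 1) + k) + S(7, -9))) + 225 = (-224 + ((-7 + 56) + (8 - 1*7 - 2*7*(-9)))) + 225 = (-224 + (49 + (8 - 7 + 126))) + 225 = (-224 + (49 + 127)) + 225 = (-224 + 176) + 225 = -48 + 225 = 177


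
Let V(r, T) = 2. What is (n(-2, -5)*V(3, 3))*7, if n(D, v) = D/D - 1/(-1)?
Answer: 28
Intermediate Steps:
n(D, v) = 2 (n(D, v) = 1 - 1*(-1) = 1 + 1 = 2)
(n(-2, -5)*V(3, 3))*7 = (2*2)*7 = 4*7 = 28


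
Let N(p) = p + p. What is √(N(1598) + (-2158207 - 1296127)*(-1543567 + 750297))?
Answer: 12*√19029302329 ≈ 1.6554e+6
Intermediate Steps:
N(p) = 2*p
√(N(1598) + (-2158207 - 1296127)*(-1543567 + 750297)) = √(2*1598 + (-2158207 - 1296127)*(-1543567 + 750297)) = √(3196 - 3454334*(-793270)) = √(3196 + 2740219532180) = √2740219535376 = 12*√19029302329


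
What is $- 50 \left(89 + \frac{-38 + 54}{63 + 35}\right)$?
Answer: $- \frac{218450}{49} \approx -4458.2$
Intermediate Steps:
$- 50 \left(89 + \frac{-38 + 54}{63 + 35}\right) = - 50 \left(89 + \frac{16}{98}\right) = - 50 \left(89 + 16 \cdot \frac{1}{98}\right) = - 50 \left(89 + \frac{8}{49}\right) = \left(-50\right) \frac{4369}{49} = - \frac{218450}{49}$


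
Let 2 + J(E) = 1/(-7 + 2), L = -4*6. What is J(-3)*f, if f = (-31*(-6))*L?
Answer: 49104/5 ≈ 9820.8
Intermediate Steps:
L = -24
J(E) = -11/5 (J(E) = -2 + 1/(-7 + 2) = -2 + 1/(-5) = -2 - ⅕ = -11/5)
f = -4464 (f = -31*(-6)*(-24) = 186*(-24) = -4464)
J(-3)*f = -11/5*(-4464) = 49104/5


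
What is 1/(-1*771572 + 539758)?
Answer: -1/231814 ≈ -4.3138e-6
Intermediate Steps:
1/(-1*771572 + 539758) = 1/(-771572 + 539758) = 1/(-231814) = -1/231814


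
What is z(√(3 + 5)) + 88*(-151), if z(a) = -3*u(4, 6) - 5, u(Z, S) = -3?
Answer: -13284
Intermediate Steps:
z(a) = 4 (z(a) = -3*(-3) - 5 = 9 - 5 = 4)
z(√(3 + 5)) + 88*(-151) = 4 + 88*(-151) = 4 - 13288 = -13284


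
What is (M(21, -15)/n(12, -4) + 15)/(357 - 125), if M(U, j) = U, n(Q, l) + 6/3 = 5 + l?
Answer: -3/116 ≈ -0.025862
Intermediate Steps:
n(Q, l) = 3 + l (n(Q, l) = -2 + (5 + l) = 3 + l)
(M(21, -15)/n(12, -4) + 15)/(357 - 125) = (21/(3 - 4) + 15)/(357 - 125) = (21/(-1) + 15)/232 = (21*(-1) + 15)*(1/232) = (-21 + 15)*(1/232) = -6*1/232 = -3/116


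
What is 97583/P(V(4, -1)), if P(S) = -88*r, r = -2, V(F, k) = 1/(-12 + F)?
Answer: 97583/176 ≈ 554.45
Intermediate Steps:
P(S) = 176 (P(S) = -88*(-2) = 176)
97583/P(V(4, -1)) = 97583/176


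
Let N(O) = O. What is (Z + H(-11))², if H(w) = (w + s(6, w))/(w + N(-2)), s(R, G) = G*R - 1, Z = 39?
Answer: 2025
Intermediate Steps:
s(R, G) = -1 + G*R
H(w) = (-1 + 7*w)/(-2 + w) (H(w) = (w + (-1 + w*6))/(w - 2) = (w + (-1 + 6*w))/(-2 + w) = (-1 + 7*w)/(-2 + w))
(Z + H(-11))² = (39 + (-1 + 7*(-11))/(-2 - 11))² = (39 + (-1 - 77)/(-13))² = (39 - 1/13*(-78))² = (39 + 6)² = 45² = 2025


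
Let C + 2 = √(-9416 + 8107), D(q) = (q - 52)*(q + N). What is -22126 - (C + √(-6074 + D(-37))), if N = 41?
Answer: -22124 - I*√1309 - I*√6430 ≈ -22124.0 - 116.37*I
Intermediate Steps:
D(q) = (-52 + q)*(41 + q) (D(q) = (q - 52)*(q + 41) = (-52 + q)*(41 + q))
C = -2 + I*√1309 (C = -2 + √(-9416 + 8107) = -2 + √(-1309) = -2 + I*√1309 ≈ -2.0 + 36.18*I)
-22126 - (C + √(-6074 + D(-37))) = -22126 - ((-2 + I*√1309) + √(-6074 + (-2132 + (-37)² - 11*(-37)))) = -22126 - ((-2 + I*√1309) + √(-6074 + (-2132 + 1369 + 407))) = -22126 - ((-2 + I*√1309) + √(-6074 - 356)) = -22126 - ((-2 + I*√1309) + √(-6430)) = -22126 - ((-2 + I*√1309) + I*√6430) = -22126 - (-2 + I*√1309 + I*√6430) = -22126 + (2 - I*√1309 - I*√6430) = -22124 - I*√1309 - I*√6430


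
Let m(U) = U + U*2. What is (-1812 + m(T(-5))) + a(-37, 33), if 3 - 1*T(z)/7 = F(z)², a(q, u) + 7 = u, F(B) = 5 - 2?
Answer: -1912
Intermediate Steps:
F(B) = 3
a(q, u) = -7 + u
T(z) = -42 (T(z) = 21 - 7*3² = 21 - 7*9 = 21 - 63 = -42)
m(U) = 3*U (m(U) = U + 2*U = 3*U)
(-1812 + m(T(-5))) + a(-37, 33) = (-1812 + 3*(-42)) + (-7 + 33) = (-1812 - 126) + 26 = -1938 + 26 = -1912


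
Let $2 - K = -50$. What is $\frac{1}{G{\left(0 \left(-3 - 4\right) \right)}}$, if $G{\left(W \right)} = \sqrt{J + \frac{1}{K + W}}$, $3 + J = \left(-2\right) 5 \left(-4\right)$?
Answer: $\frac{2 \sqrt{1001}}{385} \approx 0.16436$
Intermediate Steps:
$K = 52$ ($K = 2 - -50 = 2 + 50 = 52$)
$J = 37$ ($J = -3 + \left(-2\right) 5 \left(-4\right) = -3 - -40 = -3 + 40 = 37$)
$G{\left(W \right)} = \sqrt{37 + \frac{1}{52 + W}}$
$\frac{1}{G{\left(0 \left(-3 - 4\right) \right)}} = \frac{1}{\sqrt{\frac{1925 + 37 \cdot 0 \left(-3 - 4\right)}{52 + 0 \left(-3 - 4\right)}}} = \frac{1}{\sqrt{\frac{1925 + 37 \cdot 0 \left(-7\right)}{52 + 0 \left(-7\right)}}} = \frac{1}{\sqrt{\frac{1925 + 37 \cdot 0}{52 + 0}}} = \frac{1}{\sqrt{\frac{1925 + 0}{52}}} = \frac{1}{\sqrt{\frac{1}{52} \cdot 1925}} = \frac{1}{\sqrt{\frac{1925}{52}}} = \frac{1}{\frac{5}{26} \sqrt{1001}} = \frac{2 \sqrt{1001}}{385}$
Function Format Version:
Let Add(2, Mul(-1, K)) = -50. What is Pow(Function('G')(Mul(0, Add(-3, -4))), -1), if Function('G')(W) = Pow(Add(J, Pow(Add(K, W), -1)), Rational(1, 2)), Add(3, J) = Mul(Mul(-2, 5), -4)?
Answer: Mul(Rational(2, 385), Pow(1001, Rational(1, 2))) ≈ 0.16436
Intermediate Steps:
K = 52 (K = Add(2, Mul(-1, -50)) = Add(2, 50) = 52)
J = 37 (J = Add(-3, Mul(Mul(-2, 5), -4)) = Add(-3, Mul(-10, -4)) = Add(-3, 40) = 37)
Function('G')(W) = Pow(Add(37, Pow(Add(52, W), -1)), Rational(1, 2))
Pow(Function('G')(Mul(0, Add(-3, -4))), -1) = Pow(Pow(Mul(Pow(Add(52, Mul(0, Add(-3, -4))), -1), Add(1925, Mul(37, Mul(0, Add(-3, -4))))), Rational(1, 2)), -1) = Pow(Pow(Mul(Pow(Add(52, Mul(0, -7)), -1), Add(1925, Mul(37, Mul(0, -7)))), Rational(1, 2)), -1) = Pow(Pow(Mul(Pow(Add(52, 0), -1), Add(1925, Mul(37, 0))), Rational(1, 2)), -1) = Pow(Pow(Mul(Pow(52, -1), Add(1925, 0)), Rational(1, 2)), -1) = Pow(Pow(Mul(Rational(1, 52), 1925), Rational(1, 2)), -1) = Pow(Pow(Rational(1925, 52), Rational(1, 2)), -1) = Pow(Mul(Rational(5, 26), Pow(1001, Rational(1, 2))), -1) = Mul(Rational(2, 385), Pow(1001, Rational(1, 2)))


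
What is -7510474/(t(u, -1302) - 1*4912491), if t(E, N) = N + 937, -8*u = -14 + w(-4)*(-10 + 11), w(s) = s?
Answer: 3755237/2456428 ≈ 1.5287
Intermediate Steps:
u = 9/4 (u = -(-14 - 4*(-10 + 11))/8 = -(-14 - 4*1)/8 = -(-14 - 4)/8 = -1/8*(-18) = 9/4 ≈ 2.2500)
t(E, N) = 937 + N
-7510474/(t(u, -1302) - 1*4912491) = -7510474/((937 - 1302) - 1*4912491) = -7510474/(-365 - 4912491) = -7510474/(-4912856) = -7510474*(-1/4912856) = 3755237/2456428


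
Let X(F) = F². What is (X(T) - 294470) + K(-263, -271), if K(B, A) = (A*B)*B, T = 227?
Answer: -18987740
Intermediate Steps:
K(B, A) = A*B²
(X(T) - 294470) + K(-263, -271) = (227² - 294470) - 271*(-263)² = (51529 - 294470) - 271*69169 = -242941 - 18744799 = -18987740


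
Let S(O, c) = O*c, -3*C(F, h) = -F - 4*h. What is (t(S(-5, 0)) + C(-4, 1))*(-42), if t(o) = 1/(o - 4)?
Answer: 21/2 ≈ 10.500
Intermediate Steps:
C(F, h) = F/3 + 4*h/3 (C(F, h) = -(-F - 4*h)/3 = F/3 + 4*h/3)
t(o) = 1/(-4 + o)
(t(S(-5, 0)) + C(-4, 1))*(-42) = (1/(-4 - 5*0) + ((⅓)*(-4) + (4/3)*1))*(-42) = (1/(-4 + 0) + (-4/3 + 4/3))*(-42) = (1/(-4) + 0)*(-42) = (-¼ + 0)*(-42) = -¼*(-42) = 21/2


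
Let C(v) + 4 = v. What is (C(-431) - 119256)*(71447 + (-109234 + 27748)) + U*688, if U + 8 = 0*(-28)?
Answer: 1201572445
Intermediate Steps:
C(v) = -4 + v
U = -8 (U = -8 + 0*(-28) = -8 + 0 = -8)
(C(-431) - 119256)*(71447 + (-109234 + 27748)) + U*688 = ((-4 - 431) - 119256)*(71447 + (-109234 + 27748)) - 8*688 = (-435 - 119256)*(71447 - 81486) - 5504 = -119691*(-10039) - 5504 = 1201577949 - 5504 = 1201572445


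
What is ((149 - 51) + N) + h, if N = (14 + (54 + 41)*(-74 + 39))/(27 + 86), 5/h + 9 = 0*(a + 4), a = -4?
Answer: 69302/1017 ≈ 68.144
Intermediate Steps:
h = -5/9 (h = 5/(-9 + 0*(-4 + 4)) = 5/(-9 + 0*0) = 5/(-9 + 0) = 5/(-9) = 5*(-1/9) = -5/9 ≈ -0.55556)
N = -3311/113 (N = (14 + 95*(-35))/113 = (14 - 3325)*(1/113) = -3311*1/113 = -3311/113 ≈ -29.301)
((149 - 51) + N) + h = ((149 - 51) - 3311/113) - 5/9 = (98 - 3311/113) - 5/9 = 7763/113 - 5/9 = 69302/1017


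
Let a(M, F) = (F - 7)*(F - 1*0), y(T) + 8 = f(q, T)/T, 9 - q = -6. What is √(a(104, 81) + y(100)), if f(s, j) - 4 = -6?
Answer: 13*√3542/10 ≈ 77.369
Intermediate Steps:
q = 15 (q = 9 - 1*(-6) = 9 + 6 = 15)
f(s, j) = -2 (f(s, j) = 4 - 6 = -2)
y(T) = -8 - 2/T
a(M, F) = F*(-7 + F) (a(M, F) = (-7 + F)*(F + 0) = (-7 + F)*F = F*(-7 + F))
√(a(104, 81) + y(100)) = √(81*(-7 + 81) + (-8 - 2/100)) = √(81*74 + (-8 - 2*1/100)) = √(5994 + (-8 - 1/50)) = √(5994 - 401/50) = √(299299/50) = 13*√3542/10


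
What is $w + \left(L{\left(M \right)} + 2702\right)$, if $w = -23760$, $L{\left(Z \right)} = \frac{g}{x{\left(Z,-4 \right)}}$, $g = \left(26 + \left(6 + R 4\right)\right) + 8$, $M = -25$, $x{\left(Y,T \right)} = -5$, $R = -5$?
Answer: $-21062$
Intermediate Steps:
$g = 20$ ($g = \left(26 + \left(6 - 20\right)\right) + 8 = \left(26 - 14\right) + 8 = 12 + 8 = 20$)
$L{\left(Z \right)} = -4$ ($L{\left(Z \right)} = \frac{20}{-5} = 20 \left(- \frac{1}{5}\right) = -4$)
$w + \left(L{\left(M \right)} + 2702\right) = -23760 + \left(-4 + 2702\right) = -23760 + 2698 = -21062$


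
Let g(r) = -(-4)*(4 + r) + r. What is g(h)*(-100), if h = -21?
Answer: 8900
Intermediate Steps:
g(r) = 16 + 5*r (g(r) = -4*(-4 - r) + r = (16 + 4*r) + r = 16 + 5*r)
g(h)*(-100) = (16 + 5*(-21))*(-100) = (16 - 105)*(-100) = -89*(-100) = 8900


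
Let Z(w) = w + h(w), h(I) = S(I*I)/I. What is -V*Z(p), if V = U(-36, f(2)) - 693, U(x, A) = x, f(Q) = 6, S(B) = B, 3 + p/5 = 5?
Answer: 14580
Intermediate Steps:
p = 10 (p = -15 + 5*5 = -15 + 25 = 10)
h(I) = I (h(I) = (I*I)/I = I**2/I = I)
Z(w) = 2*w (Z(w) = w + w = 2*w)
V = -729 (V = -36 - 693 = -729)
-V*Z(p) = -(-729)*2*10 = -(-729)*20 = -1*(-14580) = 14580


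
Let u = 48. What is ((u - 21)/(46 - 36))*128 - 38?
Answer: 1538/5 ≈ 307.60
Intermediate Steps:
((u - 21)/(46 - 36))*128 - 38 = ((48 - 21)/(46 - 36))*128 - 38 = (27/10)*128 - 38 = 1728/5 - 38 = 1538/5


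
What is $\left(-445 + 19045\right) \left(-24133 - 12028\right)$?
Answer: $-672594600$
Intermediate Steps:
$\left(-445 + 19045\right) \left(-24133 - 12028\right) = 18600 \left(-36161\right) = -672594600$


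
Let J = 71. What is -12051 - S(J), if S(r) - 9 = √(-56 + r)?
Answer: -12060 - √15 ≈ -12064.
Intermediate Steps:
S(r) = 9 + √(-56 + r)
-12051 - S(J) = -12051 - (9 + √(-56 + 71)) = -12051 - (9 + √15) = -12051 + (-9 - √15) = -12060 - √15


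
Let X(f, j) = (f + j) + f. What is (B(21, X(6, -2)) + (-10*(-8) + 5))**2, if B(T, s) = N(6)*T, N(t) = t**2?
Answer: 707281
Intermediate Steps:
X(f, j) = j + 2*f
B(T, s) = 36*T (B(T, s) = 6**2*T = 36*T)
(B(21, X(6, -2)) + (-10*(-8) + 5))**2 = (36*21 + (-10*(-8) + 5))**2 = (756 + (80 + 5))**2 = (756 + 85)**2 = 841**2 = 707281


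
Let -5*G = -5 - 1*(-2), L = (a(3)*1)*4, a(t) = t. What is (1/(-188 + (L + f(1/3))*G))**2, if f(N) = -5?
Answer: 25/844561 ≈ 2.9601e-5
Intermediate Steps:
L = 12 (L = (3*1)*4 = 3*4 = 12)
G = 3/5 (G = -(-5 - 1*(-2))/5 = -(-5 + 2)/5 = -1/5*(-3) = 3/5 ≈ 0.60000)
(1/(-188 + (L + f(1/3))*G))**2 = (1/(-188 + (12 - 5)*(3/5)))**2 = (1/(-188 + 7*(3/5)))**2 = (1/(-188 + 21/5))**2 = (1/(-919/5))**2 = (-5/919)**2 = 25/844561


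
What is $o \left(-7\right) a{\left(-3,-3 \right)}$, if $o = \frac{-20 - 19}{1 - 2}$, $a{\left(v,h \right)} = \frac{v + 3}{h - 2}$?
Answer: $0$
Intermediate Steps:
$a{\left(v,h \right)} = \frac{3 + v}{-2 + h}$
$o = 39$ ($o = - \frac{39}{-1} = \left(-39\right) \left(-1\right) = 39$)
$o \left(-7\right) a{\left(-3,-3 \right)} = 39 \left(-7\right) \frac{3 - 3}{-2 - 3} = - 273 \frac{1}{-5} \cdot 0 = - 273 \left(\left(- \frac{1}{5}\right) 0\right) = \left(-273\right) 0 = 0$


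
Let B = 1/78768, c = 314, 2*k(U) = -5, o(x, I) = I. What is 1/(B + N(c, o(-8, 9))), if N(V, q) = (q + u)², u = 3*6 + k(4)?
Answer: 78768/47280493 ≈ 0.0016660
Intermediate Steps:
k(U) = -5/2 (k(U) = (½)*(-5) = -5/2)
B = 1/78768 ≈ 1.2696e-5
u = 31/2 (u = 3*6 - 5/2 = 18 - 5/2 = 31/2 ≈ 15.500)
N(V, q) = (31/2 + q)² (N(V, q) = (q + 31/2)² = (31/2 + q)²)
1/(B + N(c, o(-8, 9))) = 1/(1/78768 + (31 + 2*9)²/4) = 1/(1/78768 + (31 + 18)²/4) = 1/(1/78768 + (¼)*49²) = 1/(1/78768 + (¼)*2401) = 1/(1/78768 + 2401/4) = 1/(47280493/78768) = 78768/47280493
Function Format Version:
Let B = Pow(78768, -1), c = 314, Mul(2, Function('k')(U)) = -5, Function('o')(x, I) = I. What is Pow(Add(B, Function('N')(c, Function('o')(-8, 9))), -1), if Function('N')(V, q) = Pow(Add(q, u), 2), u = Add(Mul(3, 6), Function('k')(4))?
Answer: Rational(78768, 47280493) ≈ 0.0016660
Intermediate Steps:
Function('k')(U) = Rational(-5, 2) (Function('k')(U) = Mul(Rational(1, 2), -5) = Rational(-5, 2))
B = Rational(1, 78768) ≈ 1.2696e-5
u = Rational(31, 2) (u = Add(Mul(3, 6), Rational(-5, 2)) = Add(18, Rational(-5, 2)) = Rational(31, 2) ≈ 15.500)
Function('N')(V, q) = Pow(Add(Rational(31, 2), q), 2) (Function('N')(V, q) = Pow(Add(q, Rational(31, 2)), 2) = Pow(Add(Rational(31, 2), q), 2))
Pow(Add(B, Function('N')(c, Function('o')(-8, 9))), -1) = Pow(Add(Rational(1, 78768), Mul(Rational(1, 4), Pow(Add(31, Mul(2, 9)), 2))), -1) = Pow(Add(Rational(1, 78768), Mul(Rational(1, 4), Pow(Add(31, 18), 2))), -1) = Pow(Add(Rational(1, 78768), Mul(Rational(1, 4), Pow(49, 2))), -1) = Pow(Add(Rational(1, 78768), Mul(Rational(1, 4), 2401)), -1) = Pow(Add(Rational(1, 78768), Rational(2401, 4)), -1) = Pow(Rational(47280493, 78768), -1) = Rational(78768, 47280493)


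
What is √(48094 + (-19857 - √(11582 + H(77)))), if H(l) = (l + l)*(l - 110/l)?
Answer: √(28237 - 6*√645) ≈ 167.58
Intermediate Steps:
H(l) = 2*l*(l - 110/l) (H(l) = (2*l)*(l - 110/l) = 2*l*(l - 110/l))
√(48094 + (-19857 - √(11582 + H(77)))) = √(48094 + (-19857 - √(11582 + (-220 + 2*77²)))) = √(48094 + (-19857 - √(11582 + (-220 + 2*5929)))) = √(48094 + (-19857 - √(11582 + (-220 + 11858)))) = √(48094 + (-19857 - √(11582 + 11638))) = √(48094 + (-19857 - √23220)) = √(48094 + (-19857 - 6*√645)) = √(28237 - 6*√645)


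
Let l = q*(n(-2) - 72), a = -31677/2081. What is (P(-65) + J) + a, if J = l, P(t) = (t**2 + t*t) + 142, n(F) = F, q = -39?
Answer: 23854041/2081 ≈ 11463.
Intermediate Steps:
P(t) = 142 + 2*t**2 (P(t) = (t**2 + t**2) + 142 = 2*t**2 + 142 = 142 + 2*t**2)
a = -31677/2081 (a = -31677*1/2081 = -31677/2081 ≈ -15.222)
l = 2886 (l = -39*(-2 - 72) = -39*(-74) = 2886)
J = 2886
(P(-65) + J) + a = ((142 + 2*(-65)**2) + 2886) - 31677/2081 = ((142 + 2*4225) + 2886) - 31677/2081 = ((142 + 8450) + 2886) - 31677/2081 = (8592 + 2886) - 31677/2081 = 11478 - 31677/2081 = 23854041/2081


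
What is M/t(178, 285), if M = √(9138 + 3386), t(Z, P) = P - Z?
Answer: 2*√3131/107 ≈ 1.0459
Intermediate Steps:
M = 2*√3131 (M = √12524 = 2*√3131 ≈ 111.91)
M/t(178, 285) = (2*√3131)/(285 - 1*178) = (2*√3131)/(285 - 178) = (2*√3131)/107 = (2*√3131)*(1/107) = 2*√3131/107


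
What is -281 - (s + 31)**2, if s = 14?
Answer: -2306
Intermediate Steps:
-281 - (s + 31)**2 = -281 - (14 + 31)**2 = -281 - 1*45**2 = -281 - 1*2025 = -281 - 2025 = -2306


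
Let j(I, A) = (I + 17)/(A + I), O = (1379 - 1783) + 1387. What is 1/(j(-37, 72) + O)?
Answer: 7/6877 ≈ 0.0010179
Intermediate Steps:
O = 983 (O = -404 + 1387 = 983)
j(I, A) = (17 + I)/(A + I)
1/(j(-37, 72) + O) = 1/((17 - 37)/(72 - 37) + 983) = 1/(-20/35 + 983) = 1/((1/35)*(-20) + 983) = 1/(-4/7 + 983) = 1/(6877/7) = 7/6877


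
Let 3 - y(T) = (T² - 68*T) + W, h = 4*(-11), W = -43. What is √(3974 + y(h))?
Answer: 2*I*√227 ≈ 30.133*I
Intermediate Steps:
h = -44
y(T) = 46 - T² + 68*T (y(T) = 3 - ((T² - 68*T) - 43) = 3 - (-43 + T² - 68*T) = 3 + (43 - T² + 68*T) = 46 - T² + 68*T)
√(3974 + y(h)) = √(3974 + (46 - 1*(-44)² + 68*(-44))) = √(3974 + (46 - 1*1936 - 2992)) = √(3974 + (46 - 1936 - 2992)) = √(3974 - 4882) = √(-908) = 2*I*√227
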